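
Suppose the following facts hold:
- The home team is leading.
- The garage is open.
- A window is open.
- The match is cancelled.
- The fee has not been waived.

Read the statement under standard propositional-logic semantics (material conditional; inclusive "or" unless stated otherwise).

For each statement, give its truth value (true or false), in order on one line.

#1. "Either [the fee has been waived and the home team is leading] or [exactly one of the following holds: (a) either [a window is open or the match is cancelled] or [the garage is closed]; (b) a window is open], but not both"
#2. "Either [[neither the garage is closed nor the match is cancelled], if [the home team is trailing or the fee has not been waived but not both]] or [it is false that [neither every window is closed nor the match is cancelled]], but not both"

Let U = "the fee has been waived" (False), P = "the home team is leading" (True), R = "a window is open" (True), S = "the match is cancelled" (True), Q = "the garage is closed" (False).

#1: Formalization: (U and P) xor (((R or S) or Q) xor R)

U and P = False and True = False
R or S = True or True = True
(R or S) or Q = True or False = True
((R or S) or Q) xor R = True xor True = False
(U and P) xor (((R or S) or Q) xor R) = False xor False = False
So #1 is false.

#2: This is ((not P xor not U) -> (Q nor S)) xor not (not R nor S).

not P = not True = False
not U = not False = True
not P xor not U = False xor True = True
Q nor S = False nor True = False
(not P xor not U) -> (Q nor S) = True -> False = False
not R = not True = False
not R nor S = False nor True = False
not (not R nor S) = not False = True
((not P xor not U) -> (Q nor S)) xor not (not R nor S) = False xor True = True
So #2 is true.

#1 False, #2 True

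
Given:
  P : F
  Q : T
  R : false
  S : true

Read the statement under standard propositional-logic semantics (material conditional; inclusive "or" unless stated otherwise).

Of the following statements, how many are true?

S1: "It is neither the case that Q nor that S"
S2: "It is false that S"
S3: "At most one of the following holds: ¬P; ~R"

0

S1: Parsed as Q ↓ S

Q ↓ S = T ↓ T = F
Hence S1 is false.

S2: Parsed as ¬S

¬S = ¬T = F
Thus S2 is false.

S3: Formalization: ¬P ↑ ¬R

¬P = ¬F = T
¬R = ¬F = T
¬P ↑ ¬R = T ↑ T = F
Hence S3 is false.

Count: 0.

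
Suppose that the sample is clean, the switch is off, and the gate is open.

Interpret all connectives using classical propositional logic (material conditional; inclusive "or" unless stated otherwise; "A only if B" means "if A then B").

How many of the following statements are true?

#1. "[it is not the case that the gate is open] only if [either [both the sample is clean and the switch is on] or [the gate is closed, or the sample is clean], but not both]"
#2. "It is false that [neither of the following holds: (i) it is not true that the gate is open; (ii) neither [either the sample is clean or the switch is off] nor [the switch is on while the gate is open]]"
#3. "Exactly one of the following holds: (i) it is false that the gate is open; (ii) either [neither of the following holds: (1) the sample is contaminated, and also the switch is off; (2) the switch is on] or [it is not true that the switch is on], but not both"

1

Let D = "the gate is open" (T), V = "the sample is contaminated" (F), P = "the switch is on" (F).

#1: Parsed as ~D -> ((~V & P) xor (~D | ~V))

~D = ~T = F
~V = ~F = T
~V & P = T & F = F
~D = ~T = F
~V = ~F = T
~D | ~V = F | T = T
(~V & P) xor (~D | ~V) = F xor T = T
~D -> ((~V & P) xor (~D | ~V)) = F -> T = T
So #1 is true.

#2: Formalization: ~(~D nor ((~V | ~P) nor (P & D)))

~D = ~T = F
~V = ~F = T
~P = ~F = T
~V | ~P = T | T = T
P & D = F & T = F
(~V | ~P) nor (P & D) = T nor F = F
~D nor ((~V | ~P) nor (P & D)) = F nor F = T
~(~D nor ((~V | ~P) nor (P & D))) = ~T = F
Thus #2 is false.

#3: In symbols: ~D xor (((V & ~P) nor P) xor ~P)

~D = ~T = F
~P = ~F = T
V & ~P = F & T = F
(V & ~P) nor P = F nor F = T
~P = ~F = T
((V & ~P) nor P) xor ~P = T xor T = F
~D xor (((V & ~P) nor P) xor ~P) = F xor F = F
Thus #3 is false.

1 of the 3 statements is true.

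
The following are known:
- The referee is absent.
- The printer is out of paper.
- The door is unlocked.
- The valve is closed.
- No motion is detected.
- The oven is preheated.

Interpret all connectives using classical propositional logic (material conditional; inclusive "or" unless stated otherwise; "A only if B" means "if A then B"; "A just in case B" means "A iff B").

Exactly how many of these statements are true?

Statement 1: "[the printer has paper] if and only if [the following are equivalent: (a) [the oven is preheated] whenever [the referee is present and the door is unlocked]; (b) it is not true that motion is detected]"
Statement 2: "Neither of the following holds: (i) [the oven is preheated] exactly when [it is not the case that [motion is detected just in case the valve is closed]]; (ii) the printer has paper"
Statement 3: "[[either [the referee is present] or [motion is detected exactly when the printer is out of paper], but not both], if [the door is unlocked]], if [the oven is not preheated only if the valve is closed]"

Let V = "the printer has paper" (False), W = "the referee is present" (False), M = "the door is locked" (False), H = "the oven is preheated" (True), U = "motion is detected" (False), R = "the valve is open" (False).

Statement 1: This is V iff (((W and not M) -> H) iff not U).

not M = not False = True
W and not M = False and True = False
(W and not M) -> H = False -> True = True
not U = not False = True
((W and not M) -> H) iff not U = True iff True = True
V iff (((W and not M) -> H) iff not U) = False iff True = False
Thus Statement 1 is false.

Statement 2: In symbols: (H iff not (U iff not R)) nor V

not R = not False = True
U iff not R = False iff True = False
not (U iff not R) = not False = True
H iff not (U iff not R) = True iff True = True
(H iff not (U iff not R)) nor V = True nor False = False
Thus Statement 2 is false.

Statement 3: Parsed as (not H -> not R) -> (not M -> (W xor (U iff not V)))

not H = not True = False
not R = not False = True
not H -> not R = False -> True = True
not M = not False = True
not V = not False = True
U iff not V = False iff True = False
W xor (U iff not V) = False xor False = False
not M -> (W xor (U iff not V)) = True -> False = False
(not H -> not R) -> (not M -> (W xor (U iff not V))) = True -> False = False
So Statement 3 is false.

Count: 0.

0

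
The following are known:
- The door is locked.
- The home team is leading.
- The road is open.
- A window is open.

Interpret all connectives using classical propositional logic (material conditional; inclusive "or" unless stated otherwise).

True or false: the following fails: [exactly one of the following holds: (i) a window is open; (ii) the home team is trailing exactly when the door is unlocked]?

true

Let S = "a window is open" (T), Q = "the home team is leading" (T), P = "the door is locked" (T).
This is ~(S xor (~Q <-> ~P)).

~Q = ~T = F
~P = ~T = F
~Q <-> ~P = F <-> F = T
S xor (~Q <-> ~P) = T xor T = F
~(S xor (~Q <-> ~P)) = ~F = T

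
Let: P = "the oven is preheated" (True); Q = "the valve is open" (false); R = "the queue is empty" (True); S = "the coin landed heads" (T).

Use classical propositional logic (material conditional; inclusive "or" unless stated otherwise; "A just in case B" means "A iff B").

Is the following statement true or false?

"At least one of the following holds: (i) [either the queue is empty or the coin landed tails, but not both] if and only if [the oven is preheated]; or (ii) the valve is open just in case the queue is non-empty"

The statement is true.

Values: R=T, S=T, P=T, Q=F.
This is ((R xor ~S) <-> P) | (Q <-> ~R).

~S = ~T = F
R xor ~S = T xor F = T
(R xor ~S) <-> P = T <-> T = T
~R = ~T = F
Q <-> ~R = F <-> F = T
((R xor ~S) <-> P) | (Q <-> ~R) = T | T = T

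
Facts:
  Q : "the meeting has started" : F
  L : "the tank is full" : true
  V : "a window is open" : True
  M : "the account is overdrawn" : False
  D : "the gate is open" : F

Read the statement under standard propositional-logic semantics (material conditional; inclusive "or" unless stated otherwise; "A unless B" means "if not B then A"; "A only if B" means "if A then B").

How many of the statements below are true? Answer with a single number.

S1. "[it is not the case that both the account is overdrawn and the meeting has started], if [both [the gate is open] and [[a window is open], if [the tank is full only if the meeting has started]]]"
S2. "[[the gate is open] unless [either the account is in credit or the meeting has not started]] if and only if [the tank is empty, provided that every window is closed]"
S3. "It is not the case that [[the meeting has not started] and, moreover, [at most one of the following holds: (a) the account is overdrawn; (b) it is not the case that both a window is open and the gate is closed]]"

2

S1: In symbols: (D and ((L -> Q) -> V)) -> (M nand Q)

L -> Q = True -> False = False
(L -> Q) -> V = False -> True = True
D and ((L -> Q) -> V) = False and True = False
M nand Q = False nand False = True
(D and ((L -> Q) -> V)) -> (M nand Q) = False -> True = True
Thus S1 is true.

S2: This is (D or (not M or not Q)) iff (not V -> not L).

not M = not False = True
not Q = not False = True
not M or not Q = True or True = True
D or (not M or not Q) = False or True = True
not V = not True = False
not L = not True = False
not V -> not L = False -> False = True
(D or (not M or not Q)) iff (not V -> not L) = True iff True = True
Thus S2 is true.

S3: Formalization: not (not Q and (M nand (V nand not D)))

not Q = not False = True
not D = not False = True
V nand not D = True nand True = False
M nand (V nand not D) = False nand False = True
not Q and (M nand (V nand not D)) = True and True = True
not (not Q and (M nand (V nand not D))) = not True = False
So S3 is false.

2 of the 3 statements are true.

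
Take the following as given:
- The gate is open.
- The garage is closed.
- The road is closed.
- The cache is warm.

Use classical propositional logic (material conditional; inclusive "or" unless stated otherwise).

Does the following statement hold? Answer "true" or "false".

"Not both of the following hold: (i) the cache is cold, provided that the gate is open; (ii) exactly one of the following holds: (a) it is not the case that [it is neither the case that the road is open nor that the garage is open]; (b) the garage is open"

Let S = "the gate is open" (T), R = "the cache is warm" (T), U = "the road is closed" (T), K = "the garage is closed" (T).
In symbols: (S -> ~R) nand (~(~U nor ~K) xor ~K)

~R = ~T = F
S -> ~R = T -> F = F
~U = ~T = F
~K = ~T = F
~U nor ~K = F nor F = T
~(~U nor ~K) = ~T = F
~K = ~T = F
~(~U nor ~K) xor ~K = F xor F = F
(S -> ~R) nand (~(~U nor ~K) xor ~K) = F nand F = T

The statement is true.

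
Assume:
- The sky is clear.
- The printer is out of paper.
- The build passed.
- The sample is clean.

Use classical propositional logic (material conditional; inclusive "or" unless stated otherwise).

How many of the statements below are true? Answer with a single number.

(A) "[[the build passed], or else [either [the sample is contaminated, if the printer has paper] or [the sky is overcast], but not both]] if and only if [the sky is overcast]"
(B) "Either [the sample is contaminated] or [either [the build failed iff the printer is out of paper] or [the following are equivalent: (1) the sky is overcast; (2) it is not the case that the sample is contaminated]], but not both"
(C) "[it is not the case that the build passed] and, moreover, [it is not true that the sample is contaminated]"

0

Let R = "the build passed" (T), Q = "the printer has paper" (F), S = "the sample is contaminated" (F), P = "the sky is overcast" (F).

(A): In symbols: (R ∨ ((Q → S) ⊕ P)) ↔ P

Q → S = F → F = T
(Q → S) ⊕ P = T ⊕ F = T
R ∨ ((Q → S) ⊕ P) = T ∨ T = T
(R ∨ ((Q → S) ⊕ P)) ↔ P = T ↔ F = F
Hence (A) is false.

(B): Parsed as S ⊕ ((¬R ↔ ¬Q) ∨ (P ↔ ¬S))

¬R = ¬T = F
¬Q = ¬F = T
¬R ↔ ¬Q = F ↔ T = F
¬S = ¬F = T
P ↔ ¬S = F ↔ T = F
(¬R ↔ ¬Q) ∨ (P ↔ ¬S) = F ∨ F = F
S ⊕ ((¬R ↔ ¬Q) ∨ (P ↔ ¬S)) = F ⊕ F = F
So (B) is false.

(C): Formalization: ¬R ∧ ¬S

¬R = ¬T = F
¬S = ¬F = T
¬R ∧ ¬S = F ∧ T = F
Thus (C) is false.

True statements: 0 (none).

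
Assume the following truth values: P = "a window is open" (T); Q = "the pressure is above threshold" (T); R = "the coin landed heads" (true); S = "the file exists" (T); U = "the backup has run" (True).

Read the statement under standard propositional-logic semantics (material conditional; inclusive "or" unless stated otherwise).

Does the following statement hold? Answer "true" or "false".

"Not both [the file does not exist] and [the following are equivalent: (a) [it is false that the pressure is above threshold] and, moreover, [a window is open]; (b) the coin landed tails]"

True

Formalization: ~S nand ((~Q & P) <-> ~R)

~S = ~T = F
~Q = ~T = F
~Q & P = F & T = F
~R = ~T = F
(~Q & P) <-> ~R = F <-> F = T
~S nand ((~Q & P) <-> ~R) = F nand T = T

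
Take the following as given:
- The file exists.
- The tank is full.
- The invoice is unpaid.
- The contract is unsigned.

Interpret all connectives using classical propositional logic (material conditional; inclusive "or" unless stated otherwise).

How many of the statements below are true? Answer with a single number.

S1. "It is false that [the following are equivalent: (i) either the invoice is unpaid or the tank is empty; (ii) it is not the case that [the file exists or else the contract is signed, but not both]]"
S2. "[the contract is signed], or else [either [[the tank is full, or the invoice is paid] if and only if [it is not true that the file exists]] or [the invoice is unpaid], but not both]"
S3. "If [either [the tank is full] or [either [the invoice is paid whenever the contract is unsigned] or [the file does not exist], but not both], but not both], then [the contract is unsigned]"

Let G = "the invoice is paid" (False), U = "the tank is full" (True), R = "the file exists" (True), H = "the contract is signed" (False).

S1: In symbols: not ((not G or not U) iff not (R xor H))

not G = not False = True
not U = not True = False
not G or not U = True or False = True
R xor H = True xor False = True
not (R xor H) = not True = False
(not G or not U) iff not (R xor H) = True iff False = False
not ((not G or not U) iff not (R xor H)) = not False = True
So S1 is true.

S2: Parsed as H or (((U or G) iff not R) xor not G)

U or G = True or False = True
not R = not True = False
(U or G) iff not R = True iff False = False
not G = not False = True
((U or G) iff not R) xor not G = False xor True = True
H or (((U or G) iff not R) xor not G) = False or True = True
So S2 is true.

S3: Parsed as (U xor ((not H -> G) xor not R)) -> not H

not H = not False = True
not H -> G = True -> False = False
not R = not True = False
(not H -> G) xor not R = False xor False = False
U xor ((not H -> G) xor not R) = True xor False = True
not H = not False = True
(U xor ((not H -> G) xor not R)) -> not H = True -> True = True
Thus S3 is true.

Count: 3.

3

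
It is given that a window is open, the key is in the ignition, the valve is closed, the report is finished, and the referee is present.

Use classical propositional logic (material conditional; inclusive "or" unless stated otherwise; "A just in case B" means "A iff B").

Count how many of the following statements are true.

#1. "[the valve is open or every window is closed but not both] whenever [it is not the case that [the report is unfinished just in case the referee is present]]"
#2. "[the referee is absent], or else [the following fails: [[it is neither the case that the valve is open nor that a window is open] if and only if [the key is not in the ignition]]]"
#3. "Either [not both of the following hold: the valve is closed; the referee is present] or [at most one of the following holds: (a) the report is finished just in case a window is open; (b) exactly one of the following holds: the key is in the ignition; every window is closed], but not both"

0

Let S = "the report is finished" (T), U = "the referee is present" (T), R = "the valve is open" (F), P = "a window is open" (T), Q = "the key is in the ignition" (T).

#1: Formalization: ¬(¬S ↔ U) → (R ⊕ ¬P)

¬S = ¬T = F
¬S ↔ U = F ↔ T = F
¬(¬S ↔ U) = ¬F = T
¬P = ¬T = F
R ⊕ ¬P = F ⊕ F = F
¬(¬S ↔ U) → (R ⊕ ¬P) = T → F = F
Thus #1 is false.

#2: This is ¬U ∨ ¬((R ↓ P) ↔ ¬Q).

¬U = ¬T = F
R ↓ P = F ↓ T = F
¬Q = ¬T = F
(R ↓ P) ↔ ¬Q = F ↔ F = T
¬((R ↓ P) ↔ ¬Q) = ¬T = F
¬U ∨ ¬((R ↓ P) ↔ ¬Q) = F ∨ F = F
Thus #2 is false.

#3: Formalization: (¬R ↑ U) ⊕ ((S ↔ P) ↑ (Q ⊕ ¬P))

¬R = ¬F = T
¬R ↑ U = T ↑ T = F
S ↔ P = T ↔ T = T
¬P = ¬T = F
Q ⊕ ¬P = T ⊕ F = T
(S ↔ P) ↑ (Q ⊕ ¬P) = T ↑ T = F
(¬R ↑ U) ⊕ ((S ↔ P) ↑ (Q ⊕ ¬P)) = F ⊕ F = F
So #3 is false.

Count: 0.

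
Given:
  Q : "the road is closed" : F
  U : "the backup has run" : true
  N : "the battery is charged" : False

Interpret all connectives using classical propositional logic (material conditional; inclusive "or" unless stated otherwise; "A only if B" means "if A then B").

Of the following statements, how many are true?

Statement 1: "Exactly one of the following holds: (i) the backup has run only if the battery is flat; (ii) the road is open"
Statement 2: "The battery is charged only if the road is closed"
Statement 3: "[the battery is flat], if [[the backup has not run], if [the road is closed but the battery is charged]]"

2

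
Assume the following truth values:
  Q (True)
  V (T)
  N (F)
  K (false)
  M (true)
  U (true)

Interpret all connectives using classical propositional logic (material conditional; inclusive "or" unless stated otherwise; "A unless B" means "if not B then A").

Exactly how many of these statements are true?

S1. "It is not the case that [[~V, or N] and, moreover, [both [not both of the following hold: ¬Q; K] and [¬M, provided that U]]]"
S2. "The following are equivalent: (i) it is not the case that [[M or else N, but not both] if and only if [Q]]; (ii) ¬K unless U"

1

S1: Parsed as ¬((¬V ∨ N) ∧ ((¬Q ↑ K) ∧ (U → ¬M)))

¬V = ¬T = F
¬V ∨ N = F ∨ F = F
¬Q = ¬T = F
¬Q ↑ K = F ↑ F = T
¬M = ¬T = F
U → ¬M = T → F = F
(¬Q ↑ K) ∧ (U → ¬M) = T ∧ F = F
(¬V ∨ N) ∧ ((¬Q ↑ K) ∧ (U → ¬M)) = F ∧ F = F
¬((¬V ∨ N) ∧ ((¬Q ↑ K) ∧ (U → ¬M))) = ¬F = T
Hence S1 is true.

S2: Formalization: ¬((M ⊕ N) ↔ Q) ↔ (¬K ∨ U)

M ⊕ N = T ⊕ F = T
(M ⊕ N) ↔ Q = T ↔ T = T
¬((M ⊕ N) ↔ Q) = ¬T = F
¬K = ¬F = T
¬K ∨ U = T ∨ T = T
¬((M ⊕ N) ↔ Q) ↔ (¬K ∨ U) = F ↔ T = F
Hence S2 is false.

True statements: 1.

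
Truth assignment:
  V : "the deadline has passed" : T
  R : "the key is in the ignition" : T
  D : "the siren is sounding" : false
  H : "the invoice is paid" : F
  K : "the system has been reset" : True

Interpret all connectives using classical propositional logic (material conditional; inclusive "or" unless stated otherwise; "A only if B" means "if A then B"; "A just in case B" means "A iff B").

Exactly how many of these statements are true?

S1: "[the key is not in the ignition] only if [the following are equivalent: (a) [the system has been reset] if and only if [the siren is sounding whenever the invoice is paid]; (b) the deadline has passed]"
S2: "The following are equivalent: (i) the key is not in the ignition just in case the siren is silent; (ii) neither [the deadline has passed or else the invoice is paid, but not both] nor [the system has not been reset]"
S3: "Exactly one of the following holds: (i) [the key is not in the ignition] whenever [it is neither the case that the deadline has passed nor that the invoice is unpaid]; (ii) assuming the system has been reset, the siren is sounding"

3

S1: This is not R -> ((K iff (H -> D)) iff V).

not R = not True = False
H -> D = False -> False = True
K iff (H -> D) = True iff True = True
(K iff (H -> D)) iff V = True iff True = True
not R -> ((K iff (H -> D)) iff V) = False -> True = True
Hence S1 is true.

S2: Formalization: (not R iff not D) iff ((V xor H) nor not K)

not R = not True = False
not D = not False = True
not R iff not D = False iff True = False
V xor H = True xor False = True
not K = not True = False
(V xor H) nor not K = True nor False = False
(not R iff not D) iff ((V xor H) nor not K) = False iff False = True
Thus S2 is true.

S3: Formalization: ((V nor not H) -> not R) xor (K -> D)

not H = not False = True
V nor not H = True nor True = False
not R = not True = False
(V nor not H) -> not R = False -> False = True
K -> D = True -> False = False
((V nor not H) -> not R) xor (K -> D) = True xor False = True
So S3 is true.

3 of the 3 statements are true.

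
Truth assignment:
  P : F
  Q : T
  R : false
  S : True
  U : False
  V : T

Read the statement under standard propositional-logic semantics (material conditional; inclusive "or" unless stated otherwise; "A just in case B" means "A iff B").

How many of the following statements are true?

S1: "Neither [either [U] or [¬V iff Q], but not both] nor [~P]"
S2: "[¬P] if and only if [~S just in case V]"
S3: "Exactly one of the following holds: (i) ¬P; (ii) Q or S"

S1: In symbols: (U xor (~V <-> Q)) nor ~P

~V = ~T = F
~V <-> Q = F <-> T = F
U xor (~V <-> Q) = F xor F = F
~P = ~F = T
(U xor (~V <-> Q)) nor ~P = F nor T = F
So S1 is false.

S2: This is ~P <-> (~S <-> V).

~P = ~F = T
~S = ~T = F
~S <-> V = F <-> T = F
~P <-> (~S <-> V) = T <-> F = F
Hence S2 is false.

S3: Parsed as ~P xor (Q | S)

~P = ~F = T
Q | S = T | T = T
~P xor (Q | S) = T xor T = F
Thus S3 is false.

0 of the 3 statements are true (none).

0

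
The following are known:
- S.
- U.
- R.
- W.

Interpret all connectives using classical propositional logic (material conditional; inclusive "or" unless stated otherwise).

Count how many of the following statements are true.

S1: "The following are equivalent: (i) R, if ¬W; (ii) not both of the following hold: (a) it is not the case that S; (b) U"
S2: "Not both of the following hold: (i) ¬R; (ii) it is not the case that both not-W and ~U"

2

S1: Parsed as (not W -> R) iff (not S nand U)

not W = not True = False
not W -> R = False -> True = True
not S = not True = False
not S nand U = False nand True = True
(not W -> R) iff (not S nand U) = True iff True = True
So S1 is true.

S2: Formalization: not R nand (not W nand not U)

not R = not True = False
not W = not True = False
not U = not True = False
not W nand not U = False nand False = True
not R nand (not W nand not U) = False nand True = True
Thus S2 is true.

True statements: 2 (S1, S2).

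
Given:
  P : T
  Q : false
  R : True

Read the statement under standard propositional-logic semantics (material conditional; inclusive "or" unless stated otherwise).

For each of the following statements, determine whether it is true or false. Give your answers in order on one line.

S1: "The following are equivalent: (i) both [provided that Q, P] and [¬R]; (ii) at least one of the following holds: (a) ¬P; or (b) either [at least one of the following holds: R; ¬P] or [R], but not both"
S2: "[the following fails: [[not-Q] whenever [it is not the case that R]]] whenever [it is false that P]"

S1: In symbols: ((Q → P) ∧ ¬R) ↔ (¬P ∨ ((R ∨ ¬P) ⊕ R))

Q → P = F → T = T
¬R = ¬T = F
(Q → P) ∧ ¬R = T ∧ F = F
¬P = ¬T = F
¬P = ¬T = F
R ∨ ¬P = T ∨ F = T
(R ∨ ¬P) ⊕ R = T ⊕ T = F
¬P ∨ ((R ∨ ¬P) ⊕ R) = F ∨ F = F
((Q → P) ∧ ¬R) ↔ (¬P ∨ ((R ∨ ¬P) ⊕ R)) = F ↔ F = T
Thus S1 is true.

S2: This is ¬P → ¬(¬R → ¬Q).

¬P = ¬T = F
¬R = ¬T = F
¬Q = ¬F = T
¬R → ¬Q = F → T = T
¬(¬R → ¬Q) = ¬T = F
¬P → ¬(¬R → ¬Q) = F → F = T
So S2 is true.

S1 T / S2 T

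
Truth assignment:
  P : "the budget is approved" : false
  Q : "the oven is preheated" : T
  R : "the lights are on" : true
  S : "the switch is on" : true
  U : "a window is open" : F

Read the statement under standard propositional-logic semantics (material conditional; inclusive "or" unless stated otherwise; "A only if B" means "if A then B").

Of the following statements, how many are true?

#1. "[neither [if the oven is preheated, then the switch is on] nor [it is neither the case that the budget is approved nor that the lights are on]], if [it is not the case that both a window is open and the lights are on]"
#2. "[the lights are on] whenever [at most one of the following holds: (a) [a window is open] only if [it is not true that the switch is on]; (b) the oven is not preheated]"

#1: Formalization: (U nand R) -> ((Q -> S) nor (P nor R))

U nand R = False nand True = True
Q -> S = True -> True = True
P nor R = False nor True = False
(Q -> S) nor (P nor R) = True nor False = False
(U nand R) -> ((Q -> S) nor (P nor R)) = True -> False = False
Thus #1 is false.

#2: In symbols: ((U -> not S) nand not Q) -> R

not S = not True = False
U -> not S = False -> False = True
not Q = not True = False
(U -> not S) nand not Q = True nand False = True
((U -> not S) nand not Q) -> R = True -> True = True
Hence #2 is true.

Count: 1.

1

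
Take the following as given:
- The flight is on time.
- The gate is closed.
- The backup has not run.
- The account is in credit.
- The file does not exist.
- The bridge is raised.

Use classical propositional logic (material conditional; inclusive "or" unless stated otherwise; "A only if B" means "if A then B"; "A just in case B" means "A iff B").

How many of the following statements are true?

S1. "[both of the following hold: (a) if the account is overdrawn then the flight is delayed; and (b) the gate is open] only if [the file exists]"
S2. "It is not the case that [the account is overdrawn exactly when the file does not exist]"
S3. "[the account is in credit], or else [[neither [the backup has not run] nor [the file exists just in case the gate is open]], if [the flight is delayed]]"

3

Let W = "the account is overdrawn" (F), M = "the flight is delayed" (F), L = "the gate is open" (F), V = "the file exists" (F), D = "the backup has run" (F).

S1: In symbols: ((W → M) ∧ L) → V

W → M = F → F = T
(W → M) ∧ L = T ∧ F = F
((W → M) ∧ L) → V = F → F = T
So S1 is true.

S2: Parsed as ¬(W ↔ ¬V)

¬V = ¬F = T
W ↔ ¬V = F ↔ T = F
¬(W ↔ ¬V) = ¬F = T
Thus S2 is true.

S3: In symbols: ¬W ∨ (M → (¬D ↓ (V ↔ L)))

¬W = ¬F = T
¬D = ¬F = T
V ↔ L = F ↔ F = T
¬D ↓ (V ↔ L) = T ↓ T = F
M → (¬D ↓ (V ↔ L)) = F → F = T
¬W ∨ (M → (¬D ↓ (V ↔ L))) = T ∨ T = T
So S3 is true.

True statements: 3 (S1, S2, S3).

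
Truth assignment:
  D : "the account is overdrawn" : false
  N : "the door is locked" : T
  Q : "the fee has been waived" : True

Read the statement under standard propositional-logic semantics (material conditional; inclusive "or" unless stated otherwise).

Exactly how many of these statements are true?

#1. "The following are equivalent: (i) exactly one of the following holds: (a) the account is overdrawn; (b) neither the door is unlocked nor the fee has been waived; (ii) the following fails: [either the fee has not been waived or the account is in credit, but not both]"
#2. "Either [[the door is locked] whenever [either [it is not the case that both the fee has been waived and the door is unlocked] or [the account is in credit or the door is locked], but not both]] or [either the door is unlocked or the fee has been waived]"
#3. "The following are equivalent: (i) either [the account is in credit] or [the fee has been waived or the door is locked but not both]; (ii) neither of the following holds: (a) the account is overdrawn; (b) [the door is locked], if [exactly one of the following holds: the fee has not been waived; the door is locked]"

2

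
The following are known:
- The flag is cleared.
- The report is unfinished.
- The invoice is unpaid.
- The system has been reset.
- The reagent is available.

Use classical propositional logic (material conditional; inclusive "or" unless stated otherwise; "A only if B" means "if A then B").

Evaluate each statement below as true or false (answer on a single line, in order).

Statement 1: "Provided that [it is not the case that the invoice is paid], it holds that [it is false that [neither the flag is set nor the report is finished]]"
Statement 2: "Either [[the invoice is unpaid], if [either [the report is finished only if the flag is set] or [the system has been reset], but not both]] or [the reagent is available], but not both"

Let R = "the invoice is paid" (F), P = "the flag is set" (F), Q = "the report is finished" (F), S = "the system has been reset" (T), U = "the reagent is available" (T).

Statement 1: Formalization: ¬R → ¬(P ↓ Q)

¬R = ¬F = T
P ↓ Q = F ↓ F = T
¬(P ↓ Q) = ¬T = F
¬R → ¬(P ↓ Q) = T → F = F
Hence Statement 1 is false.

Statement 2: Formalization: (((Q → P) ⊕ S) → ¬R) ⊕ U

Q → P = F → F = T
(Q → P) ⊕ S = T ⊕ T = F
¬R = ¬F = T
((Q → P) ⊕ S) → ¬R = F → T = T
(((Q → P) ⊕ S) → ¬R) ⊕ U = T ⊕ T = F
Hence Statement 2 is false.

Statement 1 false / Statement 2 false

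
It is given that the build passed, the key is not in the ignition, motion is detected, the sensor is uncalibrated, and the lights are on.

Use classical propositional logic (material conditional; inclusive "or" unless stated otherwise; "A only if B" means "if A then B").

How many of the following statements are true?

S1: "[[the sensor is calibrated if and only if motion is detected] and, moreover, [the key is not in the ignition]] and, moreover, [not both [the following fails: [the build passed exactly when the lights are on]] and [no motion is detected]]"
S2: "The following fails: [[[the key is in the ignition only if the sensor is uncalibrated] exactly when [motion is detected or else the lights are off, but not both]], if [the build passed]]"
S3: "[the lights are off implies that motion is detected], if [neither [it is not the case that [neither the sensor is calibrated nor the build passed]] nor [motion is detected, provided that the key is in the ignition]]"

1

Let D = "the sensor is calibrated" (F), M = "motion is detected" (T), N = "the key is in the ignition" (F), L = "the build passed" (T), H = "the lights are on" (T).

S1: In symbols: ((D <-> M) & ~N) & (~(L <-> H) nand ~M)

D <-> M = F <-> T = F
~N = ~F = T
(D <-> M) & ~N = F & T = F
L <-> H = T <-> T = T
~(L <-> H) = ~T = F
~M = ~T = F
~(L <-> H) nand ~M = F nand F = T
((D <-> M) & ~N) & (~(L <-> H) nand ~M) = F & T = F
Thus S1 is false.

S2: In symbols: ~(L -> ((N -> ~D) <-> (M xor ~H)))

~D = ~F = T
N -> ~D = F -> T = T
~H = ~T = F
M xor ~H = T xor F = T
(N -> ~D) <-> (M xor ~H) = T <-> T = T
L -> ((N -> ~D) <-> (M xor ~H)) = T -> T = T
~(L -> ((N -> ~D) <-> (M xor ~H))) = ~T = F
Hence S2 is false.

S3: This is (~(D nor L) nor (N -> M)) -> (~H -> M).

D nor L = F nor T = F
~(D nor L) = ~F = T
N -> M = F -> T = T
~(D nor L) nor (N -> M) = T nor T = F
~H = ~T = F
~H -> M = F -> T = T
(~(D nor L) nor (N -> M)) -> (~H -> M) = F -> T = T
Thus S3 is true.

1 of the 3 statements is true (S3).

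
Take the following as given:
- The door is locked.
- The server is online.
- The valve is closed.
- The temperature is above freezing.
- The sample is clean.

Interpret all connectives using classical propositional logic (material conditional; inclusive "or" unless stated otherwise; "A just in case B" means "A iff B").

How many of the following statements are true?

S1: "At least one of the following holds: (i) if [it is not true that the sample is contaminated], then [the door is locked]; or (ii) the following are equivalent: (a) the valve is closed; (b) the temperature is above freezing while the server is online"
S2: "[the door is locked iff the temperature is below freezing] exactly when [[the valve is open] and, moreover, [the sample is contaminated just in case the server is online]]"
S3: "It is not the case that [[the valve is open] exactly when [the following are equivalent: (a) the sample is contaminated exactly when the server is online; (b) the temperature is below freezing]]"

Let P = "the sample is contaminated" (F), K = "the door is locked" (T), G = "the valve is open" (F), H = "the temperature is below freezing" (F), R = "the server is online" (T).

S1: This is (~P -> K) | (~G <-> (~H & R)).

~P = ~F = T
~P -> K = T -> T = T
~G = ~F = T
~H = ~F = T
~H & R = T & T = T
~G <-> (~H & R) = T <-> T = T
(~P -> K) | (~G <-> (~H & R)) = T | T = T
Hence S1 is true.

S2: In symbols: (K <-> H) <-> (G & (P <-> R))

K <-> H = T <-> F = F
P <-> R = F <-> T = F
G & (P <-> R) = F & F = F
(K <-> H) <-> (G & (P <-> R)) = F <-> F = T
Thus S2 is true.

S3: Formalization: ~(G <-> ((P <-> R) <-> H))

P <-> R = F <-> T = F
(P <-> R) <-> H = F <-> F = T
G <-> ((P <-> R) <-> H) = F <-> T = F
~(G <-> ((P <-> R) <-> H)) = ~F = T
Hence S3 is true.

True statements: 3 (S1, S2, S3).

3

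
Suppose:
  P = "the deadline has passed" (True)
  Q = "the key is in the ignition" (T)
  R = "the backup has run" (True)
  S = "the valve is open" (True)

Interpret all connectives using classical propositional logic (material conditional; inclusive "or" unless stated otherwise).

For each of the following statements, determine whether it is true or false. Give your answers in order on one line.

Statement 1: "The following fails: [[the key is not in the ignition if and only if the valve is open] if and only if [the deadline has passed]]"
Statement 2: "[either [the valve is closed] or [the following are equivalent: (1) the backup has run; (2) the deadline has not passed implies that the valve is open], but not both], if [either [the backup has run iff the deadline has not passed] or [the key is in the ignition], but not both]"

Statement 1 True / Statement 2 True

Statement 1: In symbols: ¬((¬Q ↔ S) ↔ P)

¬Q = ¬T = F
¬Q ↔ S = F ↔ T = F
(¬Q ↔ S) ↔ P = F ↔ T = F
¬((¬Q ↔ S) ↔ P) = ¬F = T
Thus Statement 1 is true.

Statement 2: Parsed as ((R ↔ ¬P) ⊕ Q) → (¬S ⊕ (R ↔ (¬P → S)))

¬P = ¬T = F
R ↔ ¬P = T ↔ F = F
(R ↔ ¬P) ⊕ Q = F ⊕ T = T
¬S = ¬T = F
¬P = ¬T = F
¬P → S = F → T = T
R ↔ (¬P → S) = T ↔ T = T
¬S ⊕ (R ↔ (¬P → S)) = F ⊕ T = T
((R ↔ ¬P) ⊕ Q) → (¬S ⊕ (R ↔ (¬P → S))) = T → T = T
So Statement 2 is true.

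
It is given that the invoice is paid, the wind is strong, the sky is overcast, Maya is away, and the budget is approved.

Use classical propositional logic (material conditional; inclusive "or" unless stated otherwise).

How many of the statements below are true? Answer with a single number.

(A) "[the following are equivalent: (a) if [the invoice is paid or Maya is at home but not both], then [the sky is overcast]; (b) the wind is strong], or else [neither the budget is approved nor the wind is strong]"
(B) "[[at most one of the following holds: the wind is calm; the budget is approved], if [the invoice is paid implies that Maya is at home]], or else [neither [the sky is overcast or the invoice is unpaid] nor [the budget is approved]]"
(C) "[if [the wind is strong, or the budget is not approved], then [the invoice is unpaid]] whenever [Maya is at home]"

Let P = "the invoice is paid" (T), S = "Maya is at home" (F), R = "the sky is overcast" (T), Q = "the wind is strong" (T), U = "the budget is approved" (T).

(A): Parsed as (((P xor S) -> R) <-> Q) | (U nor Q)

P xor S = T xor F = T
(P xor S) -> R = T -> T = T
((P xor S) -> R) <-> Q = T <-> T = T
U nor Q = T nor T = F
(((P xor S) -> R) <-> Q) | (U nor Q) = T | F = T
So (A) is true.

(B): This is ((P -> S) -> (~Q nand U)) | ((R | ~P) nor U).

P -> S = T -> F = F
~Q = ~T = F
~Q nand U = F nand T = T
(P -> S) -> (~Q nand U) = F -> T = T
~P = ~T = F
R | ~P = T | F = T
(R | ~P) nor U = T nor T = F
((P -> S) -> (~Q nand U)) | ((R | ~P) nor U) = T | F = T
Thus (B) is true.

(C): Formalization: S -> ((Q | ~U) -> ~P)

~U = ~T = F
Q | ~U = T | F = T
~P = ~T = F
(Q | ~U) -> ~P = T -> F = F
S -> ((Q | ~U) -> ~P) = F -> F = T
Thus (C) is true.

Count: 3.

3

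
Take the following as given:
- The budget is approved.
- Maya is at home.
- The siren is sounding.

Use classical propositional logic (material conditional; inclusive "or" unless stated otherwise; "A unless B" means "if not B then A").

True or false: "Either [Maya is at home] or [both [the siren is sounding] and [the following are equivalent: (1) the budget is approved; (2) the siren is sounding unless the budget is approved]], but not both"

false

Let D = "Maya is at home" (True), M = "the siren is sounding" (True), R = "the budget is approved" (True).
Formalization: D xor (M and (R iff (M or R)))

M or R = True or True = True
R iff (M or R) = True iff True = True
M and (R iff (M or R)) = True and True = True
D xor (M and (R iff (M or R))) = True xor True = False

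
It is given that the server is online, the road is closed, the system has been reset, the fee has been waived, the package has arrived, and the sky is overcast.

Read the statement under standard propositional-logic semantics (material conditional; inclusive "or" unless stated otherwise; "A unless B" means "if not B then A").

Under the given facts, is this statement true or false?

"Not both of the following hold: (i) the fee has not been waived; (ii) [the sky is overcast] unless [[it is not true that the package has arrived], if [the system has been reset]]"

True.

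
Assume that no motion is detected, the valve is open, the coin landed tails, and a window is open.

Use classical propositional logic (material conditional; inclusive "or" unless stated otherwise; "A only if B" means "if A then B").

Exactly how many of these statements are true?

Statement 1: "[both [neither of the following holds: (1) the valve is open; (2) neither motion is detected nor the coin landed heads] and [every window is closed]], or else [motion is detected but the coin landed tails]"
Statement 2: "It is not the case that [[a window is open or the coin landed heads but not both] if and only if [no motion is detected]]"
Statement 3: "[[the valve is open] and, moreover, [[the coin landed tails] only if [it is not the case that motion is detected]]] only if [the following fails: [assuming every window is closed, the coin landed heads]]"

Let Q = "the valve is open" (True), P = "motion is detected" (False), R = "the coin landed heads" (False), S = "a window is open" (True).

Statement 1: Formalization: ((Q nor (P nor R)) and not S) or (P and not R)

P nor R = False nor False = True
Q nor (P nor R) = True nor True = False
not S = not True = False
(Q nor (P nor R)) and not S = False and False = False
not R = not False = True
P and not R = False and True = False
((Q nor (P nor R)) and not S) or (P and not R) = False or False = False
Hence Statement 1 is false.

Statement 2: Parsed as not ((S xor R) iff not P)

S xor R = True xor False = True
not P = not False = True
(S xor R) iff not P = True iff True = True
not ((S xor R) iff not P) = not True = False
Thus Statement 2 is false.

Statement 3: This is (Q and (not R -> not P)) -> not (not S -> R).

not R = not False = True
not P = not False = True
not R -> not P = True -> True = True
Q and (not R -> not P) = True and True = True
not S = not True = False
not S -> R = False -> False = True
not (not S -> R) = not True = False
(Q and (not R -> not P)) -> not (not S -> R) = True -> False = False
So Statement 3 is false.

True statements: 0 (none).

0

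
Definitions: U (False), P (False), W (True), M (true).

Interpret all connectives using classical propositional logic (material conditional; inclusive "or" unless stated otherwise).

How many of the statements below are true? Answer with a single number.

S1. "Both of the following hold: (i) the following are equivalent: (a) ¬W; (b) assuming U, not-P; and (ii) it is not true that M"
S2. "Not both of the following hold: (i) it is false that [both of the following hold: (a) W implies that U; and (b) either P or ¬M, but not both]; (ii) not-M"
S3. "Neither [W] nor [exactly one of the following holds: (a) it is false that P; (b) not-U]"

S1: Formalization: (¬W ↔ (U → ¬P)) ∧ ¬M

¬W = ¬T = F
¬P = ¬F = T
U → ¬P = F → T = T
¬W ↔ (U → ¬P) = F ↔ T = F
¬M = ¬T = F
(¬W ↔ (U → ¬P)) ∧ ¬M = F ∧ F = F
So S1 is false.

S2: This is ¬((W → U) ∧ (P ⊕ ¬M)) ↑ ¬M.

W → U = T → F = F
¬M = ¬T = F
P ⊕ ¬M = F ⊕ F = F
(W → U) ∧ (P ⊕ ¬M) = F ∧ F = F
¬((W → U) ∧ (P ⊕ ¬M)) = ¬F = T
¬M = ¬T = F
¬((W → U) ∧ (P ⊕ ¬M)) ↑ ¬M = T ↑ F = T
So S2 is true.

S3: Formalization: W ↓ (¬P ⊕ ¬U)

¬P = ¬F = T
¬U = ¬F = T
¬P ⊕ ¬U = T ⊕ T = F
W ↓ (¬P ⊕ ¬U) = T ↓ F = F
So S3 is false.

True statements: 1 (S2).

1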